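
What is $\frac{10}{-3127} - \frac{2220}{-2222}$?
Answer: $\frac{3459860}{3474097} \approx 0.9959$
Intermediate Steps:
$\frac{10}{-3127} - \frac{2220}{-2222} = 10 \left(- \frac{1}{3127}\right) - - \frac{1110}{1111} = - \frac{10}{3127} + \frac{1110}{1111} = \frac{3459860}{3474097}$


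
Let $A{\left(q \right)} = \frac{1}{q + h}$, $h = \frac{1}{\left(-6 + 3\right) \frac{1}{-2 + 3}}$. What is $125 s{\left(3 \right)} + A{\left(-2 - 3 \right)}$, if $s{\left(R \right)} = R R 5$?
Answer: $\frac{89997}{16} \approx 5624.8$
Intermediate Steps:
$h = - \frac{1}{3}$ ($h = \frac{1}{\left(-3\right) 1^{-1}} = \frac{1}{\left(-3\right) 1} = \frac{1}{-3} = - \frac{1}{3} \approx -0.33333$)
$A{\left(q \right)} = \frac{1}{- \frac{1}{3} + q}$ ($A{\left(q \right)} = \frac{1}{q - \frac{1}{3}} = \frac{1}{- \frac{1}{3} + q}$)
$s{\left(R \right)} = 5 R^{2}$ ($s{\left(R \right)} = R^{2} \cdot 5 = 5 R^{2}$)
$125 s{\left(3 \right)} + A{\left(-2 - 3 \right)} = 125 \cdot 5 \cdot 3^{2} + \frac{3}{-1 + 3 \left(-2 - 3\right)} = 125 \cdot 5 \cdot 9 + \frac{3}{-1 + 3 \left(-2 - 3\right)} = 125 \cdot 45 + \frac{3}{-1 + 3 \left(-5\right)} = 5625 + \frac{3}{-1 - 15} = 5625 + \frac{3}{-16} = 5625 + 3 \left(- \frac{1}{16}\right) = 5625 - \frac{3}{16} = \frac{89997}{16}$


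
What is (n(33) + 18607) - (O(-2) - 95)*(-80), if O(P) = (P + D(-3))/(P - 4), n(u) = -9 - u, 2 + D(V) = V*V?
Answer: 32695/3 ≈ 10898.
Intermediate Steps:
D(V) = -2 + V² (D(V) = -2 + V*V = -2 + V²)
O(P) = (7 + P)/(-4 + P) (O(P) = (P + (-2 + (-3)²))/(P - 4) = (P + (-2 + 9))/(-4 + P) = (P + 7)/(-4 + P) = (7 + P)/(-4 + P))
(n(33) + 18607) - (O(-2) - 95)*(-80) = ((-9 - 1*33) + 18607) - ((7 - 2)/(-4 - 2) - 95)*(-80) = ((-9 - 33) + 18607) - (5/(-6) - 95)*(-80) = (-42 + 18607) - (-⅙*5 - 95)*(-80) = 18565 - (-⅚ - 95)*(-80) = 18565 - (-575)*(-80)/6 = 18565 - 1*23000/3 = 18565 - 23000/3 = 32695/3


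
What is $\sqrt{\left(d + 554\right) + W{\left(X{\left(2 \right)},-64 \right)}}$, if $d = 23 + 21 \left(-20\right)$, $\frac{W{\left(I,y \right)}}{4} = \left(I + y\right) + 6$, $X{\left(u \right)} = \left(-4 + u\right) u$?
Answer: $i \sqrt{91} \approx 9.5394 i$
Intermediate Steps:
$X{\left(u \right)} = u \left(-4 + u\right)$
$W{\left(I,y \right)} = 24 + 4 I + 4 y$ ($W{\left(I,y \right)} = 4 \left(\left(I + y\right) + 6\right) = 4 \left(6 + I + y\right) = 24 + 4 I + 4 y$)
$d = -397$ ($d = 23 - 420 = -397$)
$\sqrt{\left(d + 554\right) + W{\left(X{\left(2 \right)},-64 \right)}} = \sqrt{\left(-397 + 554\right) + \left(24 + 4 \cdot 2 \left(-4 + 2\right) + 4 \left(-64\right)\right)} = \sqrt{157 + \left(24 + 4 \cdot 2 \left(-2\right) - 256\right)} = \sqrt{157 + \left(24 + 4 \left(-4\right) - 256\right)} = \sqrt{157 - 248} = \sqrt{-91} = i \sqrt{91}$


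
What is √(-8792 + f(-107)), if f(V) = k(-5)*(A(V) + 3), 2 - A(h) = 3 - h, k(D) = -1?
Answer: I*√8687 ≈ 93.204*I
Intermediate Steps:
A(h) = -1 + h (A(h) = 2 - (3 - h) = 2 + (-3 + h) = -1 + h)
f(V) = -2 - V (f(V) = -((-1 + V) + 3) = -(2 + V) = -2 - V)
√(-8792 + f(-107)) = √(-8792 + (-2 - 1*(-107))) = √(-8792 + (-2 + 107)) = √(-8792 + 105) = √(-8687) = I*√8687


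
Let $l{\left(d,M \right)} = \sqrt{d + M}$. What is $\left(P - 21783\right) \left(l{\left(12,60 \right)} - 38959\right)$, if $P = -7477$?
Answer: $1139940340 - 175560 \sqrt{2} \approx 1.1397 \cdot 10^{9}$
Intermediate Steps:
$l{\left(d,M \right)} = \sqrt{M + d}$
$\left(P - 21783\right) \left(l{\left(12,60 \right)} - 38959\right) = \left(-7477 - 21783\right) \left(\sqrt{60 + 12} - 38959\right) = - 29260 \left(\sqrt{72} - 38959\right) = - 29260 \left(6 \sqrt{2} - 38959\right) = - 29260 \left(-38959 + 6 \sqrt{2}\right) = 1139940340 - 175560 \sqrt{2}$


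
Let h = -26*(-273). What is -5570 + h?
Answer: 1528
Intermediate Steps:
h = 7098
-5570 + h = -5570 + 7098 = 1528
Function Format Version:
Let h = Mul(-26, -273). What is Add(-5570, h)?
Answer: 1528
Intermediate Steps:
h = 7098
Add(-5570, h) = Add(-5570, 7098) = 1528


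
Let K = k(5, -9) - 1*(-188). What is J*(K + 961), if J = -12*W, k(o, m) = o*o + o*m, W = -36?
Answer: 487728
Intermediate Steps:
k(o, m) = o² + m*o
K = 168 (K = 5*(-9 + 5) - 1*(-188) = 5*(-4) + 188 = -20 + 188 = 168)
J = 432 (J = -12*(-36) = 432)
J*(K + 961) = 432*(168 + 961) = 432*1129 = 487728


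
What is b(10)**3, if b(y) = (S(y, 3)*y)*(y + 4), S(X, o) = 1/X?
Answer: 2744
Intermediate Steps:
b(y) = 4 + y (b(y) = (y/y)*(y + 4) = 1*(4 + y) = 4 + y)
b(10)**3 = (4 + 10)**3 = 14**3 = 2744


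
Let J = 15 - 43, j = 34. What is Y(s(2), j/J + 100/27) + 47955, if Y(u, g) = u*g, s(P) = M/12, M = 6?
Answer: 36254921/756 ≈ 47956.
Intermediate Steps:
J = -28
s(P) = ½ (s(P) = 6/12 = 6*(1/12) = ½)
Y(u, g) = g*u
Y(s(2), j/J + 100/27) + 47955 = (34/(-28) + 100/27)*(½) + 47955 = (34*(-1/28) + 100*(1/27))*(½) + 47955 = (-17/14 + 100/27)*(½) + 47955 = (941/378)*(½) + 47955 = 941/756 + 47955 = 36254921/756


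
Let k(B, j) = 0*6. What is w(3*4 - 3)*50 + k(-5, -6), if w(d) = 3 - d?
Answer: -300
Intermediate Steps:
k(B, j) = 0
w(3*4 - 3)*50 + k(-5, -6) = (3 - (3*4 - 3))*50 + 0 = (3 - (12 - 3))*50 + 0 = (3 - 1*9)*50 + 0 = (3 - 9)*50 + 0 = -6*50 + 0 = -300 + 0 = -300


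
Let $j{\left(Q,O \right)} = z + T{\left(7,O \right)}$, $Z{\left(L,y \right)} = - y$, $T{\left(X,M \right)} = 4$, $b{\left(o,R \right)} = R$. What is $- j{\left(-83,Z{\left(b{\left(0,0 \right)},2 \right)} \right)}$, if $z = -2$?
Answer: $-2$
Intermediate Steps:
$j{\left(Q,O \right)} = 2$ ($j{\left(Q,O \right)} = -2 + 4 = 2$)
$- j{\left(-83,Z{\left(b{\left(0,0 \right)},2 \right)} \right)} = \left(-1\right) 2 = -2$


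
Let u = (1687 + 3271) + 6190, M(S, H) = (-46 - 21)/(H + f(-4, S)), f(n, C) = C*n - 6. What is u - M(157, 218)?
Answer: 4637501/416 ≈ 11148.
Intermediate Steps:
f(n, C) = -6 + C*n
M(S, H) = -67/(-6 + H - 4*S) (M(S, H) = (-46 - 21)/(H + (-6 + S*(-4))) = -67/(H + (-6 - 4*S)) = -67/(-6 + H - 4*S))
u = 11148 (u = 4958 + 6190 = 11148)
u - M(157, 218) = 11148 - 67/(6 - 1*218 + 4*157) = 11148 - 67/(6 - 218 + 628) = 11148 - 67/416 = 4637501/416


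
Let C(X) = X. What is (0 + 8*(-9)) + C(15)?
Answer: -57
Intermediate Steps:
(0 + 8*(-9)) + C(15) = (0 + 8*(-9)) + 15 = (0 - 72) + 15 = -72 + 15 = -57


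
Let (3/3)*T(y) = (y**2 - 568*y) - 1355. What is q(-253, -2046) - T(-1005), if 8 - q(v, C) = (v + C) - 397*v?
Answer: -1677644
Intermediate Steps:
q(v, C) = 8 - C + 396*v (q(v, C) = 8 - ((v + C) - 397*v) = 8 - ((C + v) - 397*v) = 8 - (C - 396*v) = 8 + (-C + 396*v) = 8 - C + 396*v)
T(y) = -1355 + y**2 - 568*y (T(y) = (y**2 - 568*y) - 1355 = -1355 + y**2 - 568*y)
q(-253, -2046) - T(-1005) = (8 - 1*(-2046) + 396*(-253)) - (-1355 + (-1005)**2 - 568*(-1005)) = (8 + 2046 - 100188) - (-1355 + 1010025 + 570840) = -98134 - 1*1579510 = -98134 - 1579510 = -1677644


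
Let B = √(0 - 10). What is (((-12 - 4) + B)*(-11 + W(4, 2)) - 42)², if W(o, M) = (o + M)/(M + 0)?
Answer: 6756 - 1376*I*√10 ≈ 6756.0 - 4351.3*I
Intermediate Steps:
W(o, M) = (M + o)/M
B = I*√10 (B = √(-10) = I*√10 ≈ 3.1623*I)
(((-12 - 4) + B)*(-11 + W(4, 2)) - 42)² = (((-12 - 4) + I*√10)*(-11 + (2 + 4)/2) - 42)² = ((-16 + I*√10)*(-11 + (½)*6) - 42)² = ((-16 + I*√10)*(-11 + 3) - 42)² = ((-16 + I*√10)*(-8) - 42)² = ((128 - 8*I*√10) - 42)² = (86 - 8*I*√10)²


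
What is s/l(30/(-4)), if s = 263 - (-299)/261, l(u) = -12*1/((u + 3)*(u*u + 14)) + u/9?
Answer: -38745404/116667 ≈ -332.10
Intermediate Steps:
l(u) = u/9 - 12/((3 + u)*(14 + u²)) (l(u) = -12*1/((3 + u)*(u² + 14)) + u*(⅑) = -12*1/((3 + u)*(14 + u²)) + u/9 = -12/((3 + u)*(14 + u²)) + u/9 = u/9 - 12/((3 + u)*(14 + u²)))
s = 68942/261 (s = 263 - (-299)/261 = 263 - 1*(-299/261) = 263 + 299/261 = 68942/261 ≈ 264.15)
s/l(30/(-4)) = 68942/(261*(((-108 + (30/(-4))⁴ + 3*(30/(-4))³ + 14*(30/(-4))² + 42*(30/(-4)))/(9*(42 + (30/(-4))³ + 3*(30/(-4))² + 14*(30/(-4))))))) = 68942/(261*(((-108 + (30*(-¼))⁴ + 3*(30*(-¼))³ + 14*(30*(-¼))² + 42*(30*(-¼)))/(9*(42 + (30*(-¼))³ + 3*(30*(-¼))² + 14*(30*(-¼))))))) = 68942/(261*(((-108 + (-15/2)⁴ + 3*(-15/2)³ + 14*(-15/2)² + 42*(-15/2))/(9*(42 + (-15/2)³ + 3*(-15/2)² + 14*(-15/2)))))) = 68942/(261*(((-108 + 50625/16 + 3*(-3375/8) + 14*(225/4) - 315)/(9*(42 - 3375/8 + 3*(225/4) - 105))))) = 68942/(261*(((-108 + 50625/16 - 10125/8 + 1575/2 - 315)/(9*(42 - 3375/8 + 675/4 - 105))))) = 68942/(261*(((⅑)*(36207/16)/(-2529/8)))) = 68942/(261*(((⅑)*(-8/2529)*(36207/16)))) = 68942/(261*(-447/562)) = (68942/261)*(-562/447) = -38745404/116667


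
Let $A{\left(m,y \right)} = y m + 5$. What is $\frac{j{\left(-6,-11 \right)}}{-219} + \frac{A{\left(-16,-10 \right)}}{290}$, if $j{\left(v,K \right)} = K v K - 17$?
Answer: $\frac{50321}{12702} \approx 3.9617$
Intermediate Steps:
$j{\left(v,K \right)} = -17 + v K^{2}$ ($j{\left(v,K \right)} = v K^{2} - 17 = -17 + v K^{2}$)
$A{\left(m,y \right)} = 5 + m y$ ($A{\left(m,y \right)} = m y + 5 = 5 + m y$)
$\frac{j{\left(-6,-11 \right)}}{-219} + \frac{A{\left(-16,-10 \right)}}{290} = \frac{-17 - 6 \left(-11\right)^{2}}{-219} + \frac{5 - -160}{290} = \left(-17 - 726\right) \left(- \frac{1}{219}\right) + \left(5 + 160\right) \frac{1}{290} = \left(-17 - 726\right) \left(- \frac{1}{219}\right) + 165 \cdot \frac{1}{290} = \left(-743\right) \left(- \frac{1}{219}\right) + \frac{33}{58} = \frac{743}{219} + \frac{33}{58} = \frac{50321}{12702}$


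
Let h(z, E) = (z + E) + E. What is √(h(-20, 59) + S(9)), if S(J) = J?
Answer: √107 ≈ 10.344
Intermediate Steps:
h(z, E) = z + 2*E (h(z, E) = (E + z) + E = z + 2*E)
√(h(-20, 59) + S(9)) = √((-20 + 2*59) + 9) = √((-20 + 118) + 9) = √(98 + 9) = √107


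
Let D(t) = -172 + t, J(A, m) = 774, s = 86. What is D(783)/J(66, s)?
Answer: 611/774 ≈ 0.78941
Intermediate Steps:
D(783)/J(66, s) = (-172 + 783)/774 = 611*(1/774) = 611/774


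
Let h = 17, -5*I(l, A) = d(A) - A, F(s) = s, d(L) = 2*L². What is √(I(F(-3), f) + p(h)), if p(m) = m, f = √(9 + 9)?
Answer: √(245 + 15*√2)/5 ≈ 3.2632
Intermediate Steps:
f = 3*√2 (f = √18 = 3*√2 ≈ 4.2426)
I(l, A) = -2*A²/5 + A/5 (I(l, A) = -(2*A² - A)/5 = -(-A + 2*A²)/5 = -2*A²/5 + A/5)
√(I(F(-3), f) + p(h)) = √((3*√2)*(1 - 6*√2)/5 + 17) = √(3*√2*(1 - 6*√2)/5 + 17) = √(17 + 3*√2*(1 - 6*√2)/5)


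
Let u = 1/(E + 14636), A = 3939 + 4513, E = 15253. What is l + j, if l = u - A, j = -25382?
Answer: -1011264425/29889 ≈ -33834.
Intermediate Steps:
A = 8452
u = 1/29889 (u = 1/(15253 + 14636) = 1/29889 ≈ 3.3457e-5)
l = -252621827/29889 (l = 1/29889 - 1*8452 = 1/29889 - 8452 = -252621827/29889 ≈ -8452.0)
l + j = -252621827/29889 - 25382 = -1011264425/29889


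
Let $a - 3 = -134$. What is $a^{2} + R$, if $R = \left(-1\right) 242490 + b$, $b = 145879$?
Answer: $-79450$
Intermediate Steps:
$a = -131$ ($a = 3 - 134 = -131$)
$R = -96611$ ($R = \left(-1\right) 242490 + 145879 = -242490 + 145879 = -96611$)
$a^{2} + R = \left(-131\right)^{2} - 96611 = 17161 - 96611 = -79450$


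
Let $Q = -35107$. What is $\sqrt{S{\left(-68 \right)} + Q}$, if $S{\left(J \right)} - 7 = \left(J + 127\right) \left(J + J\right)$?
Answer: $2 i \sqrt{10781} \approx 207.66 i$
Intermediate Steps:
$S{\left(J \right)} = 7 + 2 J \left(127 + J\right)$ ($S{\left(J \right)} = 7 + \left(J + 127\right) \left(J + J\right) = 7 + \left(127 + J\right) 2 J = 7 + 2 J \left(127 + J\right)$)
$\sqrt{S{\left(-68 \right)} + Q} = \sqrt{\left(7 + 2 \left(-68\right)^{2} + 254 \left(-68\right)\right) - 35107} = \sqrt{\left(7 + 2 \cdot 4624 - 17272\right) - 35107} = \sqrt{\left(7 + 9248 - 17272\right) - 35107} = \sqrt{-8017 - 35107} = \sqrt{-43124} = 2 i \sqrt{10781}$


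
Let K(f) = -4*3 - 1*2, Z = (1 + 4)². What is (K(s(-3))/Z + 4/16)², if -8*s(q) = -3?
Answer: 961/10000 ≈ 0.096100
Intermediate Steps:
s(q) = 3/8 (s(q) = -⅛*(-3) = 3/8)
Z = 25 (Z = 5² = 25)
K(f) = -14 (K(f) = -12 - 2 = -14)
(K(s(-3))/Z + 4/16)² = (-14/25 + 4/16)² = (-14*1/25 + 4*(1/16))² = (-14/25 + ¼)² = (-31/100)² = 961/10000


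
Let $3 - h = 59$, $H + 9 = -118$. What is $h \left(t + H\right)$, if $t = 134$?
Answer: $-392$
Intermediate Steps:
$H = -127$ ($H = -9 - 118 = -127$)
$h = -56$ ($h = 3 - 59 = -56$)
$h \left(t + H\right) = - 56 \left(134 - 127\right) = \left(-56\right) 7 = -392$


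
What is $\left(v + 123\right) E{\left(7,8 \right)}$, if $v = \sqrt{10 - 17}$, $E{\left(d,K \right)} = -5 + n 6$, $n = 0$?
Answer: $-615 - 5 i \sqrt{7} \approx -615.0 - 13.229 i$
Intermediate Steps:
$E{\left(d,K \right)} = -5$ ($E{\left(d,K \right)} = -5 + 0 \cdot 6 = -5 + 0 = -5$)
$v = i \sqrt{7}$ ($v = \sqrt{-7} = i \sqrt{7} \approx 2.6458 i$)
$\left(v + 123\right) E{\left(7,8 \right)} = \left(i \sqrt{7} + 123\right) \left(-5\right) = \left(123 + i \sqrt{7}\right) \left(-5\right) = -615 - 5 i \sqrt{7}$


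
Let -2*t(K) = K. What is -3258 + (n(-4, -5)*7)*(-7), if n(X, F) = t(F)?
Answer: -6761/2 ≈ -3380.5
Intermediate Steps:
t(K) = -K/2
n(X, F) = -F/2
-3258 + (n(-4, -5)*7)*(-7) = -3258 + (-½*(-5)*7)*(-7) = -3258 + ((5/2)*7)*(-7) = -3258 + (35/2)*(-7) = -3258 - 245/2 = -6761/2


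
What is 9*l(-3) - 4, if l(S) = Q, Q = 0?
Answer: -4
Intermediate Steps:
l(S) = 0
9*l(-3) - 4 = 9*0 - 4 = 0 - 4 = -4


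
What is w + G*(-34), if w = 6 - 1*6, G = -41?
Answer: 1394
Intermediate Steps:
w = 0 (w = 6 - 6 = 0)
w + G*(-34) = 0 - 41*(-34) = 0 + 1394 = 1394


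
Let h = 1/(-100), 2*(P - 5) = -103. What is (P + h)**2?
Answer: 21631801/10000 ≈ 2163.2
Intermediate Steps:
P = -93/2 (P = 5 + (1/2)*(-103) = 5 - 103/2 = -93/2 ≈ -46.500)
h = -1/100 ≈ -0.010000
(P + h)**2 = (-93/2 - 1/100)**2 = (-4651/100)**2 = 21631801/10000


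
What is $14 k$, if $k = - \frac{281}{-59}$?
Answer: $\frac{3934}{59} \approx 66.678$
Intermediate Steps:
$k = \frac{281}{59}$ ($k = \left(-281\right) \left(- \frac{1}{59}\right) = \frac{281}{59} \approx 4.7627$)
$14 k = 14 \cdot \frac{281}{59} = \frac{3934}{59}$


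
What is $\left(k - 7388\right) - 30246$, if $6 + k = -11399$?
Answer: $-49039$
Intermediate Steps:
$k = -11405$ ($k = -6 - 11399 = -11405$)
$\left(k - 7388\right) - 30246 = \left(-11405 - 7388\right) - 30246 = -18793 - 30246 = -49039$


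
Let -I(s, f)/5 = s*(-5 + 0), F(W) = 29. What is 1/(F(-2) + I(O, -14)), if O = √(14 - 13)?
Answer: 1/54 ≈ 0.018519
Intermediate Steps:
O = 1 (O = √1 = 1)
I(s, f) = 25*s (I(s, f) = -5*s*(-5 + 0) = -5*s*(-5) = -(-25)*s = 25*s)
1/(F(-2) + I(O, -14)) = 1/(29 + 25*1) = 1/(29 + 25) = 1/54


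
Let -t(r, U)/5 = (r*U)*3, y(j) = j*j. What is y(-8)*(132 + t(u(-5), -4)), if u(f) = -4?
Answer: -6912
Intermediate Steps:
y(j) = j²
t(r, U) = -15*U*r (t(r, U) = -5*r*U*3 = -5*U*r*3 = -15*U*r)
y(-8)*(132 + t(u(-5), -4)) = (-8)²*(132 - 15*(-4)*(-4)) = 64*(132 - 240) = 64*(-108) = -6912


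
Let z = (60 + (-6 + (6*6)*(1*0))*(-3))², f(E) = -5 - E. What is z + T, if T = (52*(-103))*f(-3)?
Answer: 16796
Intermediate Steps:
z = 6084 (z = (60 + (-6 + 36*0)*(-3))² = (60 + (-6 + 0)*(-3))² = (60 - 6*(-3))² = (60 + 18)² = 78² = 6084)
T = 10712 (T = (52*(-103))*(-5 - 1*(-3)) = -5356*(-5 + 3) = -5356*(-2) = 10712)
z + T = 6084 + 10712 = 16796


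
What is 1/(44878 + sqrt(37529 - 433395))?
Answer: 22439/1007215375 - I*sqrt(395866)/2014430750 ≈ 2.2278e-5 - 3.1234e-7*I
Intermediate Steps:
1/(44878 + sqrt(37529 - 433395)) = 1/(44878 + sqrt(-395866)) = 1/(44878 + I*sqrt(395866))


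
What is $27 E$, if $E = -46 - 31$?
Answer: $-2079$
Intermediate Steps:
$E = -77$
$27 E = 27 \left(-77\right) = -2079$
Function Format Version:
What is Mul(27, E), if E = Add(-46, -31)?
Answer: -2079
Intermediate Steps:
E = -77
Mul(27, E) = Mul(27, -77) = -2079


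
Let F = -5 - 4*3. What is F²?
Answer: 289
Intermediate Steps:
F = -17 (F = -5 - 12 = -17)
F² = (-17)² = 289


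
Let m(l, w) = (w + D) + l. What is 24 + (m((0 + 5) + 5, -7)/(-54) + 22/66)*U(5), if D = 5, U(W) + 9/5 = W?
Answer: 664/27 ≈ 24.593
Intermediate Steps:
U(W) = -9/5 + W
m(l, w) = 5 + l + w (m(l, w) = (w + 5) + l = (5 + w) + l = 5 + l + w)
24 + (m((0 + 5) + 5, -7)/(-54) + 22/66)*U(5) = 24 + ((5 + ((0 + 5) + 5) - 7)/(-54) + 22/66)*(-9/5 + 5) = 24 + ((5 + (5 + 5) - 7)*(-1/54) + 22*(1/66))*(16/5) = 24 + ((5 + 10 - 7)*(-1/54) + ⅓)*(16/5) = 24 + (8*(-1/54) + ⅓)*(16/5) = 24 + (-4/27 + ⅓)*(16/5) = 24 + (5/27)*(16/5) = 24 + 16/27 = 664/27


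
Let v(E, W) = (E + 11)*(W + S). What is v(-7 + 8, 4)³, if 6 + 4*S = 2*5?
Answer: 216000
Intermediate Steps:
S = 1 (S = -3/2 + (2*5)/4 = -3/2 + (¼)*10 = -3/2 + 5/2 = 1)
v(E, W) = (1 + W)*(11 + E) (v(E, W) = (E + 11)*(W + 1) = (11 + E)*(1 + W) = (1 + W)*(11 + E))
v(-7 + 8, 4)³ = (11 + (-7 + 8) + 11*4 + (-7 + 8)*4)³ = (11 + 1 + 44 + 1*4)³ = (11 + 1 + 44 + 4)³ = 60³ = 216000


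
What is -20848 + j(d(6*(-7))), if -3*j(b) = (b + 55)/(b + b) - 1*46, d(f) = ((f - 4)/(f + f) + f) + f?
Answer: -87622435/4206 ≈ -20833.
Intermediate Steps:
d(f) = 2*f + (-4 + f)/(2*f) (d(f) = ((-4 + f)/((2*f)) + f) + f = ((-4 + f)*(1/(2*f)) + f) + f = ((-4 + f)/(2*f) + f) + f = (f + (-4 + f)/(2*f)) + f = 2*f + (-4 + f)/(2*f))
j(b) = 46/3 - (55 + b)/(6*b) (j(b) = -((b + 55)/(b + b) - 1*46)/3 = -((55 + b)/((2*b)) - 46)/3 = -((55 + b)*(1/(2*b)) - 46)/3 = -((55 + b)/(2*b) - 46)/3 = -(-46 + (55 + b)/(2*b))/3 = 46/3 - (55 + b)/(6*b))
-20848 + j(d(6*(-7))) = -20848 + (-55 + 91*(½ - 2/(6*(-7)) + 2*(6*(-7))))/(6*(½ - 2/(6*(-7)) + 2*(6*(-7)))) = -20848 + (-55 + 91*(½ - 2/(-42) + 2*(-42)))/(6*(½ - 2/(-42) + 2*(-42))) = -20848 + (-55 + 91*(½ - 2*(-1/42) - 84))/(6*(½ - 2*(-1/42) - 84)) = -20848 + (-55 + 91*(½ + 1/21 - 84))/(6*(½ + 1/21 - 84)) = -20848 + (-55 + 91*(-3505/42))/(6*(-3505/42)) = -20848 + (⅙)*(-42/3505)*(-55 - 45565/6) = -20848 + (⅙)*(-42/3505)*(-45895/6) = -20848 + 64253/4206 = -87622435/4206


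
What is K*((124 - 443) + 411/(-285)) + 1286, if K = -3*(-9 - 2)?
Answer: -882416/95 ≈ -9288.6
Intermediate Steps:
K = 33 (K = -3*(-11) = 33)
K*((124 - 443) + 411/(-285)) + 1286 = 33*((124 - 443) + 411/(-285)) + 1286 = 33*(-319 + 411*(-1/285)) + 1286 = 33*(-319 - 137/95) + 1286 = 33*(-30442/95) + 1286 = -1004586/95 + 1286 = -882416/95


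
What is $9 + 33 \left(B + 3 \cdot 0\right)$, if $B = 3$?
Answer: $108$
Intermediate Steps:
$9 + 33 \left(B + 3 \cdot 0\right) = 9 + 33 \left(3 + 3 \cdot 0\right) = 9 + 33 \left(3 + 0\right) = 9 + 33 \cdot 3 = 9 + 99 = 108$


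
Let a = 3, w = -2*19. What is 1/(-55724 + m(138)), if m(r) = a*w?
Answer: -1/55838 ≈ -1.7909e-5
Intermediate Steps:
w = -38
m(r) = -114 (m(r) = 3*(-38) = -114)
1/(-55724 + m(138)) = 1/(-55724 - 114) = 1/(-55838) = -1/55838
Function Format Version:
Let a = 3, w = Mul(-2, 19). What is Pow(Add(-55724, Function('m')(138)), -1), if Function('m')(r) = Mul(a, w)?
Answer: Rational(-1, 55838) ≈ -1.7909e-5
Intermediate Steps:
w = -38
Function('m')(r) = -114 (Function('m')(r) = Mul(3, -38) = -114)
Pow(Add(-55724, Function('m')(138)), -1) = Pow(Add(-55724, -114), -1) = Pow(-55838, -1) = Rational(-1, 55838)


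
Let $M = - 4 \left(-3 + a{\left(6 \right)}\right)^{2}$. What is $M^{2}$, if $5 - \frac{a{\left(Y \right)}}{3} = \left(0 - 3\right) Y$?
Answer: $303595776$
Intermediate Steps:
$a{\left(Y \right)} = 15 + 9 Y$ ($a{\left(Y \right)} = 15 - 3 \left(0 - 3\right) Y = 15 - 3 \left(- 3 Y\right) = 15 + 9 Y$)
$M = -17424$ ($M = - 4 \left(-3 + \left(15 + 9 \cdot 6\right)\right)^{2} = - 4 \left(-3 + \left(15 + 54\right)\right)^{2} = - 4 \left(-3 + 69\right)^{2} = - 4 \cdot 66^{2} = \left(-4\right) 4356 = -17424$)
$M^{2} = \left(-17424\right)^{2} = 303595776$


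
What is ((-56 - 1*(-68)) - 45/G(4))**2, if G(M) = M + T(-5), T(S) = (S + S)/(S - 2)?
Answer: 19881/1444 ≈ 13.768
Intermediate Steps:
T(S) = 2*S/(-2 + S) (T(S) = (2*S)/(-2 + S) = 2*S/(-2 + S))
G(M) = 10/7 + M (G(M) = M + 2*(-5)/(-2 - 5) = M + 2*(-5)/(-7) = M + 2*(-5)*(-1/7) = M + 10/7 = 10/7 + M)
((-56 - 1*(-68)) - 45/G(4))**2 = ((-56 - 1*(-68)) - 45/(10/7 + 4))**2 = ((-56 + 68) - 45/38/7)**2 = (12 - 45*7/38)**2 = (12 - 315/38)**2 = (141/38)**2 = 19881/1444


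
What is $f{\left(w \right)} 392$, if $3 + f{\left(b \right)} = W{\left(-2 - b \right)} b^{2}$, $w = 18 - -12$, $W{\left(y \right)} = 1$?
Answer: $351624$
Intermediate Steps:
$w = 30$ ($w = 18 + 12 = 30$)
$f{\left(b \right)} = -3 + b^{2}$ ($f{\left(b \right)} = -3 + 1 b^{2} = -3 + b^{2}$)
$f{\left(w \right)} 392 = \left(-3 + 30^{2}\right) 392 = \left(-3 + 900\right) 392 = 897 \cdot 392 = 351624$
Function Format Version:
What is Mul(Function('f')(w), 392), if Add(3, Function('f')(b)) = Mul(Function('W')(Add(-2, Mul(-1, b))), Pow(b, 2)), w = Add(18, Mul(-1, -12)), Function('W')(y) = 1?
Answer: 351624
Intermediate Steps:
w = 30 (w = Add(18, 12) = 30)
Function('f')(b) = Add(-3, Pow(b, 2)) (Function('f')(b) = Add(-3, Mul(1, Pow(b, 2))) = Add(-3, Pow(b, 2)))
Mul(Function('f')(w), 392) = Mul(Add(-3, Pow(30, 2)), 392) = Mul(Add(-3, 900), 392) = Mul(897, 392) = 351624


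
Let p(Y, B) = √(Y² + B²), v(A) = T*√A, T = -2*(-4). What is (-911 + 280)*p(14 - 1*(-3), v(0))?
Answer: -10727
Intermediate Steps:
T = 8
v(A) = 8*√A
p(Y, B) = √(B² + Y²)
(-911 + 280)*p(14 - 1*(-3), v(0)) = (-911 + 280)*√((8*√0)² + (14 - 1*(-3))²) = -631*√((8*0)² + (14 + 3)²) = -631*√(0² + 17²) = -631*√(0 + 289) = -631*√289 = -631*17 = -10727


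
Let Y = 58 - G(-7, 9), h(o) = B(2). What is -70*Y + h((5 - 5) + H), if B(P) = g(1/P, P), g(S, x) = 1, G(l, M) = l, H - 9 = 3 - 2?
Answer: -4549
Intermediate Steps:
H = 10 (H = 9 + (3 - 2) = 9 + 1 = 10)
B(P) = 1
h(o) = 1
Y = 65 (Y = 58 - 1*(-7) = 58 + 7 = 65)
-70*Y + h((5 - 5) + H) = -70*65 + 1 = -4550 + 1 = -4549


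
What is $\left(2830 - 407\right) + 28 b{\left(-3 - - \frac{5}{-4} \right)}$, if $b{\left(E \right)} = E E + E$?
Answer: $\frac{11239}{4} \approx 2809.8$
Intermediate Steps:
$b{\left(E \right)} = E + E^{2}$ ($b{\left(E \right)} = E^{2} + E = E + E^{2}$)
$\left(2830 - 407\right) + 28 b{\left(-3 - - \frac{5}{-4} \right)} = \left(2830 - 407\right) + 28 \left(-3 - - \frac{5}{-4}\right) \left(1 - \left(3 - \frac{5}{-4}\right)\right) = 2423 + 28 \left(-3 - \left(-5\right) \left(- \frac{1}{4}\right)\right) \left(1 - \left(3 - - \frac{5}{4}\right)\right) = 2423 + 28 \left(-3 - \frac{5}{4}\right) \left(1 - \frac{17}{4}\right) = 2423 + 28 \left(- \frac{17 \left(1 - \frac{17}{4}\right)}{4}\right) = 2423 + 28 \left(\left(- \frac{17}{4}\right) \left(- \frac{13}{4}\right)\right) = 2423 + 28 \cdot \frac{221}{16} = 2423 + \frac{1547}{4} = \frac{11239}{4}$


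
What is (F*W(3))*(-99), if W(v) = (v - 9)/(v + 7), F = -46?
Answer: -13662/5 ≈ -2732.4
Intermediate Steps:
W(v) = (-9 + v)/(7 + v)
(F*W(3))*(-99) = -46*(-9 + 3)/(7 + 3)*(-99) = -46*(-6)/10*(-99) = -23*(-6)/5*(-99) = -46*(-⅗)*(-99) = (138/5)*(-99) = -13662/5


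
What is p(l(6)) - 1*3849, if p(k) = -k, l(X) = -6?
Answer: -3843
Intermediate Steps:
p(l(6)) - 1*3849 = -1*(-6) - 1*3849 = 6 - 3849 = -3843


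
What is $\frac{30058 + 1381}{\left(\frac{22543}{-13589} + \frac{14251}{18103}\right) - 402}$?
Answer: $- \frac{7734046408813}{99107109224} \approx -78.037$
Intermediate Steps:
$\frac{30058 + 1381}{\left(\frac{22543}{-13589} + \frac{14251}{18103}\right) - 402} = \frac{31439}{\left(22543 \left(- \frac{1}{13589}\right) + 14251 \cdot \frac{1}{18103}\right) - 402} = \frac{31439}{\left(- \frac{22543}{13589} + \frac{14251}{18103}\right) - 402} = \frac{31439}{- \frac{214439090}{246001667} - 402} = \frac{31439}{- \frac{99107109224}{246001667}} = 31439 \left(- \frac{246001667}{99107109224}\right) = - \frac{7734046408813}{99107109224}$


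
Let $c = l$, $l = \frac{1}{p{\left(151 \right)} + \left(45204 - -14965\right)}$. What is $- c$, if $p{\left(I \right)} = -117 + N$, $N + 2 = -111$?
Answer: $- \frac{1}{59939} \approx -1.6684 \cdot 10^{-5}$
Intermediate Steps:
$N = -113$ ($N = -2 - 111 = -113$)
$p{\left(I \right)} = -230$ ($p{\left(I \right)} = -117 - 113 = -230$)
$l = \frac{1}{59939}$ ($l = \frac{1}{-230 + \left(45204 - -14965\right)} = \frac{1}{-230 + \left(45204 + 14965\right)} = \frac{1}{-230 + 60169} = \frac{1}{59939} \approx 1.6684 \cdot 10^{-5}$)
$c = \frac{1}{59939} \approx 1.6684 \cdot 10^{-5}$
$- c = \left(-1\right) \frac{1}{59939} = - \frac{1}{59939}$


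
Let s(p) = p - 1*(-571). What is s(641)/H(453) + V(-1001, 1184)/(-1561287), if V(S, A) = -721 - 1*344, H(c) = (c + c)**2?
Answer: 76846394/35598904887 ≈ 0.0021587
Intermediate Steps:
s(p) = 571 + p (s(p) = p + 571 = 571 + p)
H(c) = 4*c**2 (H(c) = (2*c)**2 = 4*c**2)
V(S, A) = -1065 (V(S, A) = -721 - 344 = -1065)
s(641)/H(453) + V(-1001, 1184)/(-1561287) = (571 + 641)/((4*453**2)) - 1065/(-1561287) = 1212/((4*205209)) - 1065*(-1/1561287) = 1212/820836 + 355/520429 = 1212*(1/820836) + 355/520429 = 101/68403 + 355/520429 = 76846394/35598904887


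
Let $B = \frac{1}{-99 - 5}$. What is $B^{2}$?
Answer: $\frac{1}{10816} \approx 9.2456 \cdot 10^{-5}$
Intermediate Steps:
$B = - \frac{1}{104}$ ($B = \frac{1}{-104} = - \frac{1}{104} \approx -0.0096154$)
$B^{2} = \left(- \frac{1}{104}\right)^{2} = \frac{1}{10816}$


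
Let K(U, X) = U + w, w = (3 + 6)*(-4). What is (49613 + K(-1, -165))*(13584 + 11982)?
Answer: 1267460016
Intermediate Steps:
w = -36 (w = 9*(-4) = -36)
K(U, X) = -36 + U (K(U, X) = U - 36 = -36 + U)
(49613 + K(-1, -165))*(13584 + 11982) = (49613 + (-36 - 1))*(13584 + 11982) = (49613 - 37)*25566 = 49576*25566 = 1267460016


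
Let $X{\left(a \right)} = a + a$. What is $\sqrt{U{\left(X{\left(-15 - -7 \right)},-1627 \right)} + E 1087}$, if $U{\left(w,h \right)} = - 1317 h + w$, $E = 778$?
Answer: $\sqrt{2988429} \approx 1728.7$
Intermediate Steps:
$X{\left(a \right)} = 2 a$
$U{\left(w,h \right)} = w - 1317 h$
$\sqrt{U{\left(X{\left(-15 - -7 \right)},-1627 \right)} + E 1087} = \sqrt{\left(2 \left(-15 - -7\right) - -2142759\right) + 778 \cdot 1087} = \sqrt{\left(2 \left(-15 + 7\right) + 2142759\right) + 845686} = \sqrt{\left(2 \left(-8\right) + 2142759\right) + 845686} = \sqrt{\left(-16 + 2142759\right) + 845686} = \sqrt{2142743 + 845686} = \sqrt{2988429}$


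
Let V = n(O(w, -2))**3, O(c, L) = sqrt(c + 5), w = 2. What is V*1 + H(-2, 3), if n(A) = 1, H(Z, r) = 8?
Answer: 9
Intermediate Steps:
O(c, L) = sqrt(5 + c)
V = 1 (V = 1**3 = 1)
V*1 + H(-2, 3) = 1*1 + 8 = 1 + 8 = 9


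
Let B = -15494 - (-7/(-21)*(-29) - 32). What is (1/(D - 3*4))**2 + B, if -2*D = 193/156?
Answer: -718531770901/46499907 ≈ -15452.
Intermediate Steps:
D = -193/312 (D = -193/(2*156) = -1/2*193/156 = -193/312 ≈ -0.61859)
B = -46357/3 (B = -15494 - (-7*(-1/21)*(-29) - 32) = -15494 - ((1/3)*(-29) - 32) = -15494 - (-29/3 - 32) = -15494 - 1*(-125/3) = -15494 + 125/3 = -46357/3 ≈ -15452.)
(1/(D - 3*4))**2 + B = (1/(-193/312 - 3*4))**2 - 46357/3 = (1/(-193/312 - 12))**2 - 46357/3 = (1/(-3937/312))**2 - 46357/3 = (-312/3937)**2 - 46357/3 = 97344/15499969 - 46357/3 = -718531770901/46499907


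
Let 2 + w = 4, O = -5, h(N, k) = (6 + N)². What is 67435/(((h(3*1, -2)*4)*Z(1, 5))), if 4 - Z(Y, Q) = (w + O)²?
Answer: -13487/324 ≈ -41.627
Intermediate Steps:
w = 2 (w = -2 + 4 = 2)
Z(Y, Q) = -5 (Z(Y, Q) = 4 - (2 - 5)² = 4 - 1*(-3)² = 4 - 1*9 = 4 - 9 = -5)
67435/(((h(3*1, -2)*4)*Z(1, 5))) = 67435/((((6 + 3*1)²*4)*(-5))) = 67435/((((6 + 3)²*4)*(-5))) = 67435/(((9²*4)*(-5))) = 67435/(((81*4)*(-5))) = 67435/((324*(-5))) = 67435/(-1620) = 67435*(-1/1620) = -13487/324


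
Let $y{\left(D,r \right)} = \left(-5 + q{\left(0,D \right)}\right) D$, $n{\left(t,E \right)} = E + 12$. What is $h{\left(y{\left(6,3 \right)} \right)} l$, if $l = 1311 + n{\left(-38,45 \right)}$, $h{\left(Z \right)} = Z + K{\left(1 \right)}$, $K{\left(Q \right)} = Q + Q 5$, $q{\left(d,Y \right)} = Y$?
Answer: $16416$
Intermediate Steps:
$K{\left(Q \right)} = 6 Q$ ($K{\left(Q \right)} = Q + 5 Q = 6 Q$)
$n{\left(t,E \right)} = 12 + E$
$y{\left(D,r \right)} = D \left(-5 + D\right)$ ($y{\left(D,r \right)} = \left(-5 + D\right) D = D \left(-5 + D\right)$)
$h{\left(Z \right)} = 6 + Z$ ($h{\left(Z \right)} = Z + 6 \cdot 1 = Z + 6 = 6 + Z$)
$l = 1368$ ($l = 1311 + \left(12 + 45\right) = 1311 + 57 = 1368$)
$h{\left(y{\left(6,3 \right)} \right)} l = \left(6 + 6 \left(-5 + 6\right)\right) 1368 = \left(6 + 6 \cdot 1\right) 1368 = \left(6 + 6\right) 1368 = 12 \cdot 1368 = 16416$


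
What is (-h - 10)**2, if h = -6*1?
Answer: 16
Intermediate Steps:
h = -6
(-h - 10)**2 = (-1*(-6) - 10)**2 = (6 - 10)**2 = (-4)**2 = 16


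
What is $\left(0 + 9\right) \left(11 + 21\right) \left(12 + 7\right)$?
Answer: $5472$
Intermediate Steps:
$\left(0 + 9\right) \left(11 + 21\right) \left(12 + 7\right) = 9 \cdot 32 \cdot 19 = 288 \cdot 19 = 5472$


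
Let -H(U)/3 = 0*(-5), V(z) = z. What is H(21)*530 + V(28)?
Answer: 28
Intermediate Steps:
H(U) = 0 (H(U) = -0*(-5) = -3*0 = 0)
H(21)*530 + V(28) = 0*530 + 28 = 0 + 28 = 28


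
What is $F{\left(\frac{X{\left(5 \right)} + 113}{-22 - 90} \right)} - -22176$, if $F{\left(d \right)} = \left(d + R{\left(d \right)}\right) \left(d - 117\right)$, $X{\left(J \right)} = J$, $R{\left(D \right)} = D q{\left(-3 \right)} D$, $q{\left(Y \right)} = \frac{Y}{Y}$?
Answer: $\frac{3893290269}{175616} \approx 22169.0$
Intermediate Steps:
$q{\left(Y \right)} = 1$
$R{\left(D \right)} = D^{2}$ ($R{\left(D \right)} = D 1 D = D D = D^{2}$)
$F{\left(d \right)} = \left(-117 + d\right) \left(d + d^{2}\right)$ ($F{\left(d \right)} = \left(d + d^{2}\right) \left(d - 117\right) = \left(d + d^{2}\right) \left(-117 + d\right) = \left(-117 + d\right) \left(d + d^{2}\right)$)
$F{\left(\frac{X{\left(5 \right)} + 113}{-22 - 90} \right)} - -22176 = \frac{5 + 113}{-22 - 90} \left(-117 + \left(\frac{5 + 113}{-22 - 90}\right)^{2} - 116 \frac{5 + 113}{-22 - 90}\right) - -22176 = \frac{118}{-112} \left(-117 + \left(\frac{118}{-112}\right)^{2} - 116 \frac{118}{-112}\right) + 22176 = 118 \left(- \frac{1}{112}\right) \left(-117 + \left(118 \left(- \frac{1}{112}\right)\right)^{2} - 116 \cdot 118 \left(- \frac{1}{112}\right)\right) + 22176 = - \frac{59 \left(-117 + \left(- \frac{59}{56}\right)^{2} - - \frac{1711}{14}\right)}{56} + 22176 = - \frac{59 \left(-117 + \frac{3481}{3136} + \frac{1711}{14}\right)}{56} + 22176 = \left(- \frac{59}{56}\right) \frac{19833}{3136} + 22176 = - \frac{1170147}{175616} + 22176 = \frac{3893290269}{175616}$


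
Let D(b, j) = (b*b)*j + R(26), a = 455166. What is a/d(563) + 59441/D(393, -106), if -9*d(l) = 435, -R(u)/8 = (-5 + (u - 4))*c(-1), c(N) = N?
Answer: -22355201775029/2373861410 ≈ -9417.2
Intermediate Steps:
R(u) = -72 + 8*u (R(u) = -8*(-5 + (u - 4))*(-1) = -8*(-5 + (-4 + u))*(-1) = -8*(-9 + u)*(-1) = -8*(9 - u) = -72 + 8*u)
D(b, j) = 136 + j*b² (D(b, j) = (b*b)*j + (-72 + 8*26) = b²*j + (-72 + 208) = j*b² + 136 = 136 + j*b²)
d(l) = -145/3 (d(l) = -⅑*435 = -145/3)
a/d(563) + 59441/D(393, -106) = 455166/(-145/3) + 59441/(136 - 106*393²) = 455166*(-3/145) + 59441/(136 - 106*154449) = -1365498/145 + 59441/(136 - 16371594) = -1365498/145 + 59441/(-16371458) = -1365498/145 + 59441*(-1/16371458) = -1365498/145 - 59441/16371458 = -22355201775029/2373861410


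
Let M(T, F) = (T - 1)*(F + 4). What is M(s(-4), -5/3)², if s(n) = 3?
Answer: 196/9 ≈ 21.778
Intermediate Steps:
M(T, F) = (-1 + T)*(4 + F)
M(s(-4), -5/3)² = (-4 - (-5)/3 + 4*3 - 5/3*3)² = (-4 - (-5)/3 + 12 - 5*⅓*3)² = (-4 - 1*(-5/3) + 12 - 5/3*3)² = (-4 + 5/3 + 12 - 5)² = (14/3)² = 196/9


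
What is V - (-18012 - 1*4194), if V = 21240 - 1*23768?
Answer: 19678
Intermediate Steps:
V = -2528 (V = 21240 - 23768 = -2528)
V - (-18012 - 1*4194) = -2528 - (-18012 - 1*4194) = -2528 - (-18012 - 4194) = -2528 - 1*(-22206) = -2528 + 22206 = 19678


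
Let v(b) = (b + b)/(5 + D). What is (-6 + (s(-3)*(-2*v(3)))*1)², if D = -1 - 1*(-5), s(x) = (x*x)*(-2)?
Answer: 324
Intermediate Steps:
s(x) = -2*x² (s(x) = x²*(-2) = -2*x²)
D = 4 (D = -1 + 5 = 4)
v(b) = 2*b/9 (v(b) = (b + b)/(5 + 4) = (2*b)/9 = (2*b)*(⅑) = 2*b/9)
(-6 + (s(-3)*(-2*v(3)))*1)² = (-6 + ((-2*(-3)²)*(-4*3/9))*1)² = (-6 + ((-2*9)*(-2*⅔))*1)² = (-6 - 18*(-4/3)*1)² = (-6 + 24*1)² = (-6 + 24)² = 18² = 324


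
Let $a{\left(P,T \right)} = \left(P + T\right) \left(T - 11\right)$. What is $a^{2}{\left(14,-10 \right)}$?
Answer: $7056$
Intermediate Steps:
$a{\left(P,T \right)} = \left(-11 + T\right) \left(P + T\right)$ ($a{\left(P,T \right)} = \left(P + T\right) \left(-11 + T\right) = \left(-11 + T\right) \left(P + T\right)$)
$a^{2}{\left(14,-10 \right)} = \left(\left(-10\right)^{2} - 154 - -110 + 14 \left(-10\right)\right)^{2} = \left(100 - 154 + 110 - 140\right)^{2} = \left(-84\right)^{2} = 7056$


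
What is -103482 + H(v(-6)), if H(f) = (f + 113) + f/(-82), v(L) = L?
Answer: -4238372/41 ≈ -1.0337e+5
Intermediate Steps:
H(f) = 113 + 81*f/82 (H(f) = (113 + f) + f*(-1/82) = (113 + f) - f/82 = 113 + 81*f/82)
-103482 + H(v(-6)) = -103482 + (113 + (81/82)*(-6)) = -103482 + (113 - 243/41) = -103482 + 4390/41 = -4238372/41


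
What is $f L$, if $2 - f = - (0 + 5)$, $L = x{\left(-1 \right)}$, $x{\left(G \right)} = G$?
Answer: $-7$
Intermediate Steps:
$L = -1$
$f = 7$ ($f = 2 - - (0 + 5) = 2 - \left(-1\right) 5 = 2 - -5 = 2 + 5 = 7$)
$f L = 7 \left(-1\right) = -7$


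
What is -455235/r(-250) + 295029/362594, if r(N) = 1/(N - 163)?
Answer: 68172043365699/362594 ≈ 1.8801e+8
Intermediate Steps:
r(N) = 1/(-163 + N)
-455235/r(-250) + 295029/362594 = -455235/(1/(-163 - 250)) + 295029/362594 = -455235/(1/(-413)) + 295029*(1/362594) = -455235/(-1/413) + 295029/362594 = -455235*(-413) + 295029/362594 = 188012055 + 295029/362594 = 68172043365699/362594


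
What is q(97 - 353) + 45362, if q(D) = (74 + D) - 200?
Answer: 44980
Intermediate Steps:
q(D) = -126 + D
q(97 - 353) + 45362 = (-126 + (97 - 353)) + 45362 = (-126 - 256) + 45362 = -382 + 45362 = 44980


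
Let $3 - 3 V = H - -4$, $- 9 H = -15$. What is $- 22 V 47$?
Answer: $\frac{8272}{9} \approx 919.11$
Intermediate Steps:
$H = \frac{5}{3}$ ($H = \left(- \frac{1}{9}\right) \left(-15\right) = \frac{5}{3} \approx 1.6667$)
$V = - \frac{8}{9}$ ($V = 1 - \frac{\frac{5}{3} - -4}{3} = 1 - \frac{\frac{5}{3} + 4}{3} = 1 - \frac{17}{9} = - \frac{8}{9} \approx -0.88889$)
$- 22 V 47 = \left(-22\right) \left(- \frac{8}{9}\right) 47 = \frac{176}{9} \cdot 47 = \frac{8272}{9}$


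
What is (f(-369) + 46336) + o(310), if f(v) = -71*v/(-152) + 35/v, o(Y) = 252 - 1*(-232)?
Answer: 2616367409/56088 ≈ 46648.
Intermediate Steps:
o(Y) = 484 (o(Y) = 252 + 232 = 484)
f(v) = 35/v + 71*v/152 (f(v) = -71*v*(-1/152) + 35/v = 71*v/152 + 35/v = 35/v + 71*v/152)
(f(-369) + 46336) + o(310) = ((35/(-369) + (71/152)*(-369)) + 46336) + 484 = ((35*(-1/369) - 26199/152) + 46336) + 484 = ((-35/369 - 26199/152) + 46336) + 484 = (-9672751/56088 + 46336) + 484 = 2589220817/56088 + 484 = 2616367409/56088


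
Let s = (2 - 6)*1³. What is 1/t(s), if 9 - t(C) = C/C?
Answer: ⅛ ≈ 0.12500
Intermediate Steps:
s = -4 (s = -4*1 = -4)
t(C) = 8 (t(C) = 9 - C/C = 9 - 1*1 = 9 - 1 = 8)
1/t(s) = 1/8 = ⅛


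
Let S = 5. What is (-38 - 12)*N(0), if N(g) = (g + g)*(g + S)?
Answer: 0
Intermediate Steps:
N(g) = 2*g*(5 + g) (N(g) = (g + g)*(g + 5) = (2*g)*(5 + g) = 2*g*(5 + g))
(-38 - 12)*N(0) = (-38 - 12)*(2*0*(5 + 0)) = -100*0*5 = -50*0 = 0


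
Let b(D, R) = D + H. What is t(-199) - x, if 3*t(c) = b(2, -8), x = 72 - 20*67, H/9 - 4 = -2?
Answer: 3824/3 ≈ 1274.7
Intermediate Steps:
H = 18 (H = 36 + 9*(-2) = 36 - 18 = 18)
x = -1268 (x = 72 - 1340 = -1268)
b(D, R) = 18 + D (b(D, R) = D + 18 = 18 + D)
t(c) = 20/3 (t(c) = (18 + 2)/3 = (⅓)*20 = 20/3)
t(-199) - x = 20/3 - 1*(-1268) = 20/3 + 1268 = 3824/3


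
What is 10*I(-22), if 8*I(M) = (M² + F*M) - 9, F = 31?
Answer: -1035/4 ≈ -258.75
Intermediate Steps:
I(M) = -9/8 + M²/8 + 31*M/8 (I(M) = ((M² + 31*M) - 9)/8 = (-9 + M² + 31*M)/8 = -9/8 + M²/8 + 31*M/8)
10*I(-22) = 10*(-9/8 + (⅛)*(-22)² + (31/8)*(-22)) = 10*(-9/8 + (⅛)*484 - 341/4) = 10*(-9/8 + 121/2 - 341/4) = 10*(-207/8) = -1035/4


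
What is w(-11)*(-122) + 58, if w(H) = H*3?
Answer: 4084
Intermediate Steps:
w(H) = 3*H
w(-11)*(-122) + 58 = (3*(-11))*(-122) + 58 = -33*(-122) + 58 = 4026 + 58 = 4084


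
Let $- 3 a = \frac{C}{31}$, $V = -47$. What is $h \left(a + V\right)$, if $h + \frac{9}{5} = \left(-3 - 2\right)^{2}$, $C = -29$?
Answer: $- \frac{503672}{465} \approx -1083.2$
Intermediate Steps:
$h = \frac{116}{5}$ ($h = - \frac{9}{5} + \left(-3 - 2\right)^{2} = - \frac{9}{5} + \left(-5\right)^{2} = - \frac{9}{5} + 25 = \frac{116}{5} \approx 23.2$)
$a = \frac{29}{93}$ ($a = - \frac{\left(-29\right) \frac{1}{31}}{3} = \left(- \frac{1}{3}\right) \left(- \frac{29}{31}\right) = \frac{29}{93} \approx 0.31183$)
$h \left(a + V\right) = \frac{116 \left(\frac{29}{93} - 47\right)}{5} = \frac{116}{5} \left(- \frac{4342}{93}\right) = - \frac{503672}{465}$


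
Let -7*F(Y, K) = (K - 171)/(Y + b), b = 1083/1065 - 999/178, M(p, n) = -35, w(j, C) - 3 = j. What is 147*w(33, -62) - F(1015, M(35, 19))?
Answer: 2365152402232/446932241 ≈ 5292.0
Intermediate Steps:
w(j, C) = 3 + j
b = -290387/63190 (b = 1083*(1/1065) - 999*1/178 = 361/355 - 999/178 = -290387/63190 ≈ -4.5955)
F(Y, K) = -(-171 + K)/(7*(-290387/63190 + Y)) (F(Y, K) = -(K - 171)/(7*(Y - 290387/63190)) = -(-171 + K)/(7*(-290387/63190 + Y)))
147*w(33, -62) - F(1015, M(35, 19)) = 147*(3 + 33) - 63190*(171 - 1*(-35))/(7*(-290387 + 63190*1015)) = 147*36 - 63190*(171 + 35)/(7*(-290387 + 64137850)) = 5292 - 63190*206/(7*63847463) = 5292 - 1*13017140/446932241 = 5292 - 13017140/446932241 = 2365152402232/446932241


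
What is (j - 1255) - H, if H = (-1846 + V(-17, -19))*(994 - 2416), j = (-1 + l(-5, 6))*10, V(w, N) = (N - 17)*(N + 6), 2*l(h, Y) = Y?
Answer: -1960751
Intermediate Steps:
l(h, Y) = Y/2
V(w, N) = (-17 + N)*(6 + N)
j = 20 (j = (-1 + (1/2)*6)*10 = (-1 + 3)*10 = 2*10 = 20)
H = 1959516 (H = (-1846 + (-102 + (-19)**2 - 11*(-19)))*(994 - 2416) = (-1846 + (-102 + 361 + 209))*(-1422) = (-1846 + 468)*(-1422) = -1378*(-1422) = 1959516)
(j - 1255) - H = (20 - 1255) - 1*1959516 = -1235 - 1959516 = -1960751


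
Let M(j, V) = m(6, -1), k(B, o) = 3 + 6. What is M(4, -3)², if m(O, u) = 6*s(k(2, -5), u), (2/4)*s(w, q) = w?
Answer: 11664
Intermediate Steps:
k(B, o) = 9
s(w, q) = 2*w
m(O, u) = 108 (m(O, u) = 6*(2*9) = 6*18 = 108)
M(j, V) = 108
M(4, -3)² = 108² = 11664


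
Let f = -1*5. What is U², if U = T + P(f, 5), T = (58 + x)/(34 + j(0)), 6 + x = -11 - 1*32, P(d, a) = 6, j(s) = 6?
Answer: 62001/1600 ≈ 38.751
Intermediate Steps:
f = -5
x = -49 (x = -6 + (-11 - 1*32) = -6 + (-11 - 32) = -6 - 43 = -49)
T = 9/40 (T = (58 - 49)/(34 + 6) = 9/40 ≈ 0.22500)
U = 249/40 (U = 9/40 + 6 = 249/40 ≈ 6.2250)
U² = (249/40)² = 62001/1600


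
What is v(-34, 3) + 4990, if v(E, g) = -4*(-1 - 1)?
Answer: 4998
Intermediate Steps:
v(E, g) = 8 (v(E, g) = -4*(-2) = 8)
v(-34, 3) + 4990 = 8 + 4990 = 4998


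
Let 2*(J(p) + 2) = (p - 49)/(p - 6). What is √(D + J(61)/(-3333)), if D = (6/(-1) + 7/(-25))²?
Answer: √273826943961/83325 ≈ 6.2800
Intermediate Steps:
J(p) = -2 + (-49 + p)/(2*(-6 + p)) (J(p) = -2 + ((p - 49)/(p - 6))/2 = -2 + ((-49 + p)/(-6 + p))/2 = -2 + (-49 + p)/(2*(-6 + p)))
D = 24649/625 (D = (6*(-1) + 7*(-1/25))² = (-6 - 7/25)² = (-157/25)² = 24649/625 ≈ 39.438)
√(D + J(61)/(-3333)) = √(24649/625 + ((-25 - 3*61)/(2*(-6 + 61)))/(-3333)) = √(24649/625 + ((½)*(-25 - 183)/55)*(-1/3333)) = √(24649/625 + ((½)*(1/55)*(-208))*(-1/3333)) = √(24649/625 - 104/55*(-1/3333)) = √(24649/625 + 104/183315) = √(903719287/22914375) = √273826943961/83325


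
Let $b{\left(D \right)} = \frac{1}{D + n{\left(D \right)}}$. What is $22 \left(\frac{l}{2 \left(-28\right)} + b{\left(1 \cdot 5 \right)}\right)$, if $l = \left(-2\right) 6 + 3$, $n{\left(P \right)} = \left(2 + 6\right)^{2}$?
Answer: $\frac{7447}{1932} \approx 3.8546$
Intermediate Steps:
$n{\left(P \right)} = 64$ ($n{\left(P \right)} = 8^{2} = 64$)
$b{\left(D \right)} = \frac{1}{64 + D}$ ($b{\left(D \right)} = \frac{1}{D + 64} = \frac{1}{64 + D}$)
$l = -9$ ($l = -12 + 3 = -9$)
$22 \left(\frac{l}{2 \left(-28\right)} + b{\left(1 \cdot 5 \right)}\right) = 22 \left(- \frac{9}{2 \left(-28\right)} + \frac{1}{64 + 1 \cdot 5}\right) = 22 \left(- \frac{9}{-56} + \frac{1}{64 + 5}\right) = 22 \left(\left(-9\right) \left(- \frac{1}{56}\right) + \frac{1}{69}\right) = 22 \left(\frac{9}{56} + \frac{1}{69}\right) = 22 \cdot \frac{677}{3864} = \frac{7447}{1932}$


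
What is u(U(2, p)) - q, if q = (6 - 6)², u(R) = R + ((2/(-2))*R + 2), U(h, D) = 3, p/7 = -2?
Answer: 2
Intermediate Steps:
p = -14 (p = 7*(-2) = -14)
u(R) = 2 (u(R) = R + ((2*(-½))*R + 2) = R + (-R + 2) = R + (2 - R) = 2)
q = 0 (q = 0² = 0)
u(U(2, p)) - q = 2 - 1*0 = 2 + 0 = 2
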